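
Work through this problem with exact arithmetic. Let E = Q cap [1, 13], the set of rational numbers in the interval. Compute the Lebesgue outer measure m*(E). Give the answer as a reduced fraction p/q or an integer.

Q cap [1, 13] is countable; list its elements as q_1, q_2, ... . Fix eps > 0 and cover the k-th point by an interval of length eps * 2^(-k). The cover has total length eps * sum_{k>=1} 2^(-k) = eps, so by definition of outer measure m*(Q cap [1, 13]) <= eps. Since eps was arbitrary and m* >= 0, the outer measure is 0.

0


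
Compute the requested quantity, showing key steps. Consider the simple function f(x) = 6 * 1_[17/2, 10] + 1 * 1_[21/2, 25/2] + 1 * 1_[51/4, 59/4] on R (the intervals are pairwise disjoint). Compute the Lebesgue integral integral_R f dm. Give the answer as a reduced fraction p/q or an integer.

For a simple function f = sum_i c_i * 1_{A_i} with disjoint A_i,
  integral f dm = sum_i c_i * m(A_i).
Lengths of the A_i:
  m(A_1) = 10 - 17/2 = 3/2.
  m(A_2) = 25/2 - 21/2 = 2.
  m(A_3) = 59/4 - 51/4 = 2.
Contributions c_i * m(A_i):
  (6) * (3/2) = 9.
  (1) * (2) = 2.
  (1) * (2) = 2.
Total: 9 + 2 + 2 = 13.

13


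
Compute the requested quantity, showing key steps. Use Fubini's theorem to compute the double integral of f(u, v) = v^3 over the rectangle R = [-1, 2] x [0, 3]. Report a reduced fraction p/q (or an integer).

f(u, v) is a tensor product of a function of u and a function of v, and both factors are bounded continuous (hence Lebesgue integrable) on the rectangle, so Fubini's theorem applies:
  integral_R f d(m x m) = (integral_a1^b1 1 du) * (integral_a2^b2 v^3 dv).
Inner integral in u: integral_{-1}^{2} 1 du = (2^1 - (-1)^1)/1
  = 3.
Inner integral in v: integral_{0}^{3} v^3 dv = (3^4 - 0^4)/4
  = 81/4.
Product: (3) * (81/4) = 243/4.

243/4


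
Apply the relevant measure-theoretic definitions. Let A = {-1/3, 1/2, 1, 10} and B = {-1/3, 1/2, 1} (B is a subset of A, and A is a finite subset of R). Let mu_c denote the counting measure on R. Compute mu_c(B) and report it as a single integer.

Counting measure assigns mu_c(E) = |E| (number of elements) when E is finite.
B has 3 element(s), so mu_c(B) = 3.

3


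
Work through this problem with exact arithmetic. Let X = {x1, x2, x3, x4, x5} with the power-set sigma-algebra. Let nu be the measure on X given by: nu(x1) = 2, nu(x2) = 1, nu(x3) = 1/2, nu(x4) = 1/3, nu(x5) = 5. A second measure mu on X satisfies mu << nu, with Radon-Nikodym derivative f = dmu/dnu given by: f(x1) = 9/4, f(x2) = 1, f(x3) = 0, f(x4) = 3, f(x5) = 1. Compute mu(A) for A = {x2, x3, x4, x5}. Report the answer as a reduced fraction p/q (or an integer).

By the defining property of the Radon-Nikodym derivative, for every measurable set A,
  mu(A) = integral_A f dnu.
Since nu is a discrete measure concentrated on the atoms of X, the integral over A reduces to the sum
  mu(A) = sum_{x in A} f(x) * nu({x}).
Computing each term:
  x2: f(x2) * nu(x2) = 1 * 1 = 1.
  x3: f(x3) * nu(x3) = 0 * 1/2 = 0.
  x4: f(x4) * nu(x4) = 3 * 1/3 = 1.
  x5: f(x5) * nu(x5) = 1 * 5 = 5.
Summing: mu(A) = 1 + 0 + 1 + 5 = 7.

7


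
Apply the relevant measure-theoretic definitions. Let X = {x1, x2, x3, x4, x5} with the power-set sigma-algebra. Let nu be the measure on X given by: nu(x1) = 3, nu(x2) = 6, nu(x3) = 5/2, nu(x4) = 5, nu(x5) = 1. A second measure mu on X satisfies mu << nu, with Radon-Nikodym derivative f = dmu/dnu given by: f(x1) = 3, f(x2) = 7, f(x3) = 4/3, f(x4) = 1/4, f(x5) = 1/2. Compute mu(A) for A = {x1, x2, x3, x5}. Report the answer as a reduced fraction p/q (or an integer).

By the defining property of the Radon-Nikodym derivative, for every measurable set A,
  mu(A) = integral_A f dnu.
Since nu is a discrete measure concentrated on the atoms of X, the integral over A reduces to the sum
  mu(A) = sum_{x in A} f(x) * nu({x}).
Computing each term:
  x1: f(x1) * nu(x1) = 3 * 3 = 9.
  x2: f(x2) * nu(x2) = 7 * 6 = 42.
  x3: f(x3) * nu(x3) = 4/3 * 5/2 = 10/3.
  x5: f(x5) * nu(x5) = 1/2 * 1 = 1/2.
Summing: mu(A) = 9 + 42 + 10/3 + 1/2 = 329/6.

329/6


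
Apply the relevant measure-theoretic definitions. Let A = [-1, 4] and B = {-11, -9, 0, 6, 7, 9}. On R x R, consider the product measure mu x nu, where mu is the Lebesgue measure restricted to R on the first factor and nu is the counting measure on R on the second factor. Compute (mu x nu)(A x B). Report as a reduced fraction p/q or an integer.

For a measurable rectangle A x B, the product measure satisfies
  (mu x nu)(A x B) = mu(A) * nu(B).
  mu(A) = 5.
  nu(B) = 6.
  (mu x nu)(A x B) = 5 * 6 = 30.

30


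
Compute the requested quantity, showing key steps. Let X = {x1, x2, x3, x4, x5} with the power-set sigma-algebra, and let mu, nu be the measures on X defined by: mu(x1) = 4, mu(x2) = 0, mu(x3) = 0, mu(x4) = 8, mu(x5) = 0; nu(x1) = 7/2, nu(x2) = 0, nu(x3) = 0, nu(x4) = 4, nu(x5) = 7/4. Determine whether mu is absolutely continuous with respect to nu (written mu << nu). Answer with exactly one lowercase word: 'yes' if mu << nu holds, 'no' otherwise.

mu << nu means: every nu-null measurable set is also mu-null; equivalently, for every atom x, if nu({x}) = 0 then mu({x}) = 0.
Checking each atom:
  x1: nu = 7/2 > 0 -> no constraint.
  x2: nu = 0, mu = 0 -> consistent with mu << nu.
  x3: nu = 0, mu = 0 -> consistent with mu << nu.
  x4: nu = 4 > 0 -> no constraint.
  x5: nu = 7/4 > 0 -> no constraint.
No atom violates the condition. Therefore mu << nu.

yes


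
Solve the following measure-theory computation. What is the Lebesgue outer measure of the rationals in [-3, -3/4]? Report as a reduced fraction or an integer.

The set Q cap [-3, -3/4] is countable (a subset of the countable set Q). Lebesgue outer measure of any countable set is 0: each singleton {q} has m*({q}) = 0, and by countable subadditivity m*(union_k {q_k}) <= sum_k m*({q_k}) = sum_k 0 = 0. The reverse inequality m*(E) >= 0 is automatic. So m*(Q cap [-3, -3/4]) = 0.

0


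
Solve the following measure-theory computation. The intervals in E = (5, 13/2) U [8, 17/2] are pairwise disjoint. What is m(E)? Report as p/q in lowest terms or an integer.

For pairwise disjoint intervals, m(union_i I_i) = sum_i m(I_i),
and m is invariant under swapping open/closed endpoints (single points have measure 0).
So m(E) = sum_i (b_i - a_i).
  I_1 has length 13/2 - 5 = 3/2.
  I_2 has length 17/2 - 8 = 1/2.
Summing:
  m(E) = 3/2 + 1/2 = 2.

2


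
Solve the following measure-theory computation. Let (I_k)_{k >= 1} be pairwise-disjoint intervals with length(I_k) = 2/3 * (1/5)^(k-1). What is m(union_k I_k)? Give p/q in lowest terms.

By countable additivity of the Lebesgue measure on pairwise disjoint measurable sets,
  m(union_{k >= 1} I_k) = sum_{k >= 1} m(I_k) = sum_{k >= 1} a * r^(k-1),
  with a = 2/3 and r = 1/5.
Since 0 < r = 1/5 < 1, the geometric series converges:
  sum_{k >= 1} a * r^(k-1) = a / (1 - r).
  = 2/3 / (1 - 1/5)
  = 2/3 / (4/5)
  = 5/6.

5/6


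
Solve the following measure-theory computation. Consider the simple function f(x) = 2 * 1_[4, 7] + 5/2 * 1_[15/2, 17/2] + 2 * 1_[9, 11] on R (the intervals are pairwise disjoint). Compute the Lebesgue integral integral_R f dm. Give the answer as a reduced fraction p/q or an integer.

For a simple function f = sum_i c_i * 1_{A_i} with disjoint A_i,
  integral f dm = sum_i c_i * m(A_i).
Lengths of the A_i:
  m(A_1) = 7 - 4 = 3.
  m(A_2) = 17/2 - 15/2 = 1.
  m(A_3) = 11 - 9 = 2.
Contributions c_i * m(A_i):
  (2) * (3) = 6.
  (5/2) * (1) = 5/2.
  (2) * (2) = 4.
Total: 6 + 5/2 + 4 = 25/2.

25/2


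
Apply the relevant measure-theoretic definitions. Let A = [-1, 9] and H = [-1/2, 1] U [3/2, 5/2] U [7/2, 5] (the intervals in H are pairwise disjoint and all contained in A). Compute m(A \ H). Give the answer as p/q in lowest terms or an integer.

The ambient interval has length m(A) = 9 - (-1) = 10.
Since the holes are disjoint and sit inside A, by finite additivity
  m(H) = sum_i (b_i - a_i), and m(A \ H) = m(A) - m(H).
Computing the hole measures:
  m(H_1) = 1 - (-1/2) = 3/2.
  m(H_2) = 5/2 - 3/2 = 1.
  m(H_3) = 5 - 7/2 = 3/2.
Summed: m(H) = 3/2 + 1 + 3/2 = 4.
So m(A \ H) = 10 - 4 = 6.

6


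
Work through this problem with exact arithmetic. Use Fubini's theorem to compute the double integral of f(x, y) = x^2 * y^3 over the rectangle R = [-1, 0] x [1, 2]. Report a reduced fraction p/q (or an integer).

f(x, y) is a tensor product of a function of x and a function of y, and both factors are bounded continuous (hence Lebesgue integrable) on the rectangle, so Fubini's theorem applies:
  integral_R f d(m x m) = (integral_a1^b1 x^2 dx) * (integral_a2^b2 y^3 dy).
Inner integral in x: integral_{-1}^{0} x^2 dx = (0^3 - (-1)^3)/3
  = 1/3.
Inner integral in y: integral_{1}^{2} y^3 dy = (2^4 - 1^4)/4
  = 15/4.
Product: (1/3) * (15/4) = 5/4.

5/4


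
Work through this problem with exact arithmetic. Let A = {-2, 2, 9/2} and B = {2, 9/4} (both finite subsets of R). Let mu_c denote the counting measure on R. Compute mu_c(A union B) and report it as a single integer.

Counting measure on a finite set equals cardinality. By inclusion-exclusion, |A union B| = |A| + |B| - |A cap B|.
|A| = 3, |B| = 2, |A cap B| = 1.
So mu_c(A union B) = 3 + 2 - 1 = 4.

4


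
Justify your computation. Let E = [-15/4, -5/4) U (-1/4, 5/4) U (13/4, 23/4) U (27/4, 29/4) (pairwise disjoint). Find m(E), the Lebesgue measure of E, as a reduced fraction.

For pairwise disjoint intervals, m(union_i I_i) = sum_i m(I_i),
and m is invariant under swapping open/closed endpoints (single points have measure 0).
So m(E) = sum_i (b_i - a_i).
  I_1 has length -5/4 - (-15/4) = 5/2.
  I_2 has length 5/4 - (-1/4) = 3/2.
  I_3 has length 23/4 - 13/4 = 5/2.
  I_4 has length 29/4 - 27/4 = 1/2.
Summing:
  m(E) = 5/2 + 3/2 + 5/2 + 1/2 = 7.

7


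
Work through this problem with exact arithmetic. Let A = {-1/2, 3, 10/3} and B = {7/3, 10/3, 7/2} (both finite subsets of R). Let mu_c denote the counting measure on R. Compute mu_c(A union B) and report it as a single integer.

Counting measure on a finite set equals cardinality. By inclusion-exclusion, |A union B| = |A| + |B| - |A cap B|.
|A| = 3, |B| = 3, |A cap B| = 1.
So mu_c(A union B) = 3 + 3 - 1 = 5.

5


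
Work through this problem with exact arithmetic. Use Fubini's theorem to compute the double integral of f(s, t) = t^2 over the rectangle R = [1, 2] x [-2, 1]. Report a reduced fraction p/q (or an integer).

f(s, t) is a tensor product of a function of s and a function of t, and both factors are bounded continuous (hence Lebesgue integrable) on the rectangle, so Fubini's theorem applies:
  integral_R f d(m x m) = (integral_a1^b1 1 ds) * (integral_a2^b2 t^2 dt).
Inner integral in s: integral_{1}^{2} 1 ds = (2^1 - 1^1)/1
  = 1.
Inner integral in t: integral_{-2}^{1} t^2 dt = (1^3 - (-2)^3)/3
  = 3.
Product: (1) * (3) = 3.

3


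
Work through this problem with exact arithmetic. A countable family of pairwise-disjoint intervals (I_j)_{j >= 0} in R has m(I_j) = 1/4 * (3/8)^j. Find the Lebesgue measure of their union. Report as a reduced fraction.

By countable additivity of the Lebesgue measure on pairwise disjoint measurable sets,
  m(union_{j >= 0} I_j) = sum_{j >= 0} m(I_j) = sum_{j >= 0} a * r^j,
  with a = 1/4 and r = 3/8.
Since 0 < r = 3/8 < 1, the geometric series converges:
  sum_{j >= 0} a * r^j = a / (1 - r).
  = 1/4 / (1 - 3/8)
  = 1/4 / (5/8)
  = 2/5.

2/5


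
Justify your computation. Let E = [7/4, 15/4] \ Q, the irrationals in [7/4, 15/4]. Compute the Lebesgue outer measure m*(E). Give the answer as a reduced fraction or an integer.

The interval I = [7/4, 15/4] has m(I) = 15/4 - 7/4 = 2 (endpoints are measure-zero, so open/closed/half-open agree). Write I = (I cap Q) u (I \ Q). The rationals in I are countable, so m*(I cap Q) = 0 (cover each rational by intervals whose total length is arbitrarily small). By countable subadditivity m*(I) <= m*(I cap Q) + m*(I \ Q), hence m*(I \ Q) >= m(I) = 2. The reverse inequality m*(I \ Q) <= m*(I) = 2 is trivial since (I \ Q) is a subset of I. Therefore m*(I \ Q) = 2.

2


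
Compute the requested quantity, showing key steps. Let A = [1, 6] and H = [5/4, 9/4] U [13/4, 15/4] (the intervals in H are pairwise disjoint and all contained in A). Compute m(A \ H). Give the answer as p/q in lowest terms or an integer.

The ambient interval has length m(A) = 6 - 1 = 5.
Since the holes are disjoint and sit inside A, by finite additivity
  m(H) = sum_i (b_i - a_i), and m(A \ H) = m(A) - m(H).
Computing the hole measures:
  m(H_1) = 9/4 - 5/4 = 1.
  m(H_2) = 15/4 - 13/4 = 1/2.
Summed: m(H) = 1 + 1/2 = 3/2.
So m(A \ H) = 5 - 3/2 = 7/2.

7/2


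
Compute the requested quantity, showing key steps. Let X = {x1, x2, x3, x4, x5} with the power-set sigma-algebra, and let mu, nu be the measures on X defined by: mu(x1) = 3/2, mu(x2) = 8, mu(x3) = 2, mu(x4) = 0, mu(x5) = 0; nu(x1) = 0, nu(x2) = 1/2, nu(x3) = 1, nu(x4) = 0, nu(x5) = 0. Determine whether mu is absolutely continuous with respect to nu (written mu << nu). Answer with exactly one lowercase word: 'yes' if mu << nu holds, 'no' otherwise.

mu << nu means: every nu-null measurable set is also mu-null; equivalently, for every atom x, if nu({x}) = 0 then mu({x}) = 0.
Checking each atom:
  x1: nu = 0, mu = 3/2 > 0 -> violates mu << nu.
  x2: nu = 1/2 > 0 -> no constraint.
  x3: nu = 1 > 0 -> no constraint.
  x4: nu = 0, mu = 0 -> consistent with mu << nu.
  x5: nu = 0, mu = 0 -> consistent with mu << nu.
The atom(s) x1 violate the condition (nu = 0 but mu > 0). Therefore mu is NOT absolutely continuous w.r.t. nu.

no


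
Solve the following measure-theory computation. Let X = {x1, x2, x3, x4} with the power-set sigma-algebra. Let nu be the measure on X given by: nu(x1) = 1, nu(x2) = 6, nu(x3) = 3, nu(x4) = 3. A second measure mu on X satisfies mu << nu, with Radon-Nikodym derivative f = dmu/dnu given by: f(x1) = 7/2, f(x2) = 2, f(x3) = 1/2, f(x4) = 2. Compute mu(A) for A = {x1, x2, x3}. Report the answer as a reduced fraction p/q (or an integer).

By the defining property of the Radon-Nikodym derivative, for every measurable set A,
  mu(A) = integral_A f dnu.
Since nu is a discrete measure concentrated on the atoms of X, the integral over A reduces to the sum
  mu(A) = sum_{x in A} f(x) * nu({x}).
Computing each term:
  x1: f(x1) * nu(x1) = 7/2 * 1 = 7/2.
  x2: f(x2) * nu(x2) = 2 * 6 = 12.
  x3: f(x3) * nu(x3) = 1/2 * 3 = 3/2.
Summing: mu(A) = 7/2 + 12 + 3/2 = 17.

17


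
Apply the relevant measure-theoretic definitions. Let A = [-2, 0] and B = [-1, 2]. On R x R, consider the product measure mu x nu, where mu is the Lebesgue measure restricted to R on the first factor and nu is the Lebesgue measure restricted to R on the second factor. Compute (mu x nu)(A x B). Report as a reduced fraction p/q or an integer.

For a measurable rectangle A x B, the product measure satisfies
  (mu x nu)(A x B) = mu(A) * nu(B).
  mu(A) = 2.
  nu(B) = 3.
  (mu x nu)(A x B) = 2 * 3 = 6.

6


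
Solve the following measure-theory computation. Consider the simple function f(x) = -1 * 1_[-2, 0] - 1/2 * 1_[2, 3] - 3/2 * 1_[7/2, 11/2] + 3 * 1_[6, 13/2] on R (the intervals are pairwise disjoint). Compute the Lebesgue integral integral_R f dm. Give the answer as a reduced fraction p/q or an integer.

For a simple function f = sum_i c_i * 1_{A_i} with disjoint A_i,
  integral f dm = sum_i c_i * m(A_i).
Lengths of the A_i:
  m(A_1) = 0 - (-2) = 2.
  m(A_2) = 3 - 2 = 1.
  m(A_3) = 11/2 - 7/2 = 2.
  m(A_4) = 13/2 - 6 = 1/2.
Contributions c_i * m(A_i):
  (-1) * (2) = -2.
  (-1/2) * (1) = -1/2.
  (-3/2) * (2) = -3.
  (3) * (1/2) = 3/2.
Total: -2 - 1/2 - 3 + 3/2 = -4.

-4


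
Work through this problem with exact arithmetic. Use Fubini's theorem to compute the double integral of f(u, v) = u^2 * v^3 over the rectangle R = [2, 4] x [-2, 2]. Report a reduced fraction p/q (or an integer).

f(u, v) is a tensor product of a function of u and a function of v, and both factors are bounded continuous (hence Lebesgue integrable) on the rectangle, so Fubini's theorem applies:
  integral_R f d(m x m) = (integral_a1^b1 u^2 du) * (integral_a2^b2 v^3 dv).
Inner integral in u: integral_{2}^{4} u^2 du = (4^3 - 2^3)/3
  = 56/3.
Inner integral in v: integral_{-2}^{2} v^3 dv = (2^4 - (-2)^4)/4
  = 0.
Product: (56/3) * (0) = 0.

0


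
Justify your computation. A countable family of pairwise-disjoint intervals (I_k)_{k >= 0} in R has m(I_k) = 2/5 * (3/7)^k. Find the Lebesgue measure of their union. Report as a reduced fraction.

By countable additivity of the Lebesgue measure on pairwise disjoint measurable sets,
  m(union_{k >= 0} I_k) = sum_{k >= 0} m(I_k) = sum_{k >= 0} a * r^k,
  with a = 2/5 and r = 3/7.
Since 0 < r = 3/7 < 1, the geometric series converges:
  sum_{k >= 0} a * r^k = a / (1 - r).
  = 2/5 / (1 - 3/7)
  = 2/5 / (4/7)
  = 7/10.

7/10


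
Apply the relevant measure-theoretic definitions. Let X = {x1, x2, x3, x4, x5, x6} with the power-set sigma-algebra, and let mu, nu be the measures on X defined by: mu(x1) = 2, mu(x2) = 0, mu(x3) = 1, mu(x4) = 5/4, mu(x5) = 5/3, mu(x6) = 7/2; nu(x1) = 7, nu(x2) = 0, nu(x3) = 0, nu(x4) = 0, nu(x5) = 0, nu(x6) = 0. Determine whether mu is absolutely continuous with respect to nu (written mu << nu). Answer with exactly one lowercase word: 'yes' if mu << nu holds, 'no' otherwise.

mu << nu means: every nu-null measurable set is also mu-null; equivalently, for every atom x, if nu({x}) = 0 then mu({x}) = 0.
Checking each atom:
  x1: nu = 7 > 0 -> no constraint.
  x2: nu = 0, mu = 0 -> consistent with mu << nu.
  x3: nu = 0, mu = 1 > 0 -> violates mu << nu.
  x4: nu = 0, mu = 5/4 > 0 -> violates mu << nu.
  x5: nu = 0, mu = 5/3 > 0 -> violates mu << nu.
  x6: nu = 0, mu = 7/2 > 0 -> violates mu << nu.
The atom(s) x3, x4, x5, x6 violate the condition (nu = 0 but mu > 0). Therefore mu is NOT absolutely continuous w.r.t. nu.

no


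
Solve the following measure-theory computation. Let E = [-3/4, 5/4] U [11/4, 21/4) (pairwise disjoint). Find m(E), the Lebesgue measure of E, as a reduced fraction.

For pairwise disjoint intervals, m(union_i I_i) = sum_i m(I_i),
and m is invariant under swapping open/closed endpoints (single points have measure 0).
So m(E) = sum_i (b_i - a_i).
  I_1 has length 5/4 - (-3/4) = 2.
  I_2 has length 21/4 - 11/4 = 5/2.
Summing:
  m(E) = 2 + 5/2 = 9/2.

9/2


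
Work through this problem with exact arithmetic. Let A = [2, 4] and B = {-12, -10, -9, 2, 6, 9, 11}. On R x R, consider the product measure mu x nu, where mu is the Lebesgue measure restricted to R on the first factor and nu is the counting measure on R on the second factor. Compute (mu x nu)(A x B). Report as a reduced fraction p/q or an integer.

For a measurable rectangle A x B, the product measure satisfies
  (mu x nu)(A x B) = mu(A) * nu(B).
  mu(A) = 2.
  nu(B) = 7.
  (mu x nu)(A x B) = 2 * 7 = 14.

14


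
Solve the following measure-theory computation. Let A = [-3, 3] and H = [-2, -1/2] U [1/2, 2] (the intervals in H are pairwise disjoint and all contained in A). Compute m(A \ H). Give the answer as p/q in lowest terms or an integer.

The ambient interval has length m(A) = 3 - (-3) = 6.
Since the holes are disjoint and sit inside A, by finite additivity
  m(H) = sum_i (b_i - a_i), and m(A \ H) = m(A) - m(H).
Computing the hole measures:
  m(H_1) = -1/2 - (-2) = 3/2.
  m(H_2) = 2 - 1/2 = 3/2.
Summed: m(H) = 3/2 + 3/2 = 3.
So m(A \ H) = 6 - 3 = 3.

3


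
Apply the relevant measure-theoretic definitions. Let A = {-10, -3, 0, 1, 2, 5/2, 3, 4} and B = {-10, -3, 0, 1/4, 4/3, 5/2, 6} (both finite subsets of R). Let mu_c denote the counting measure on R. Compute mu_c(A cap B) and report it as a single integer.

Counting measure on a finite set equals cardinality. mu_c(A cap B) = |A cap B| (elements appearing in both).
Enumerating the elements of A that also lie in B gives 4 element(s).
So mu_c(A cap B) = 4.

4


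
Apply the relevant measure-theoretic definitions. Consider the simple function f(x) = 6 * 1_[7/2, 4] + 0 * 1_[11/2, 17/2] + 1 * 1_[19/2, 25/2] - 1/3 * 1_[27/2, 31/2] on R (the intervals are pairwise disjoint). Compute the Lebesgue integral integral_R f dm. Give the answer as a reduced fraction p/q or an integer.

For a simple function f = sum_i c_i * 1_{A_i} with disjoint A_i,
  integral f dm = sum_i c_i * m(A_i).
Lengths of the A_i:
  m(A_1) = 4 - 7/2 = 1/2.
  m(A_2) = 17/2 - 11/2 = 3.
  m(A_3) = 25/2 - 19/2 = 3.
  m(A_4) = 31/2 - 27/2 = 2.
Contributions c_i * m(A_i):
  (6) * (1/2) = 3.
  (0) * (3) = 0.
  (1) * (3) = 3.
  (-1/3) * (2) = -2/3.
Total: 3 + 0 + 3 - 2/3 = 16/3.

16/3


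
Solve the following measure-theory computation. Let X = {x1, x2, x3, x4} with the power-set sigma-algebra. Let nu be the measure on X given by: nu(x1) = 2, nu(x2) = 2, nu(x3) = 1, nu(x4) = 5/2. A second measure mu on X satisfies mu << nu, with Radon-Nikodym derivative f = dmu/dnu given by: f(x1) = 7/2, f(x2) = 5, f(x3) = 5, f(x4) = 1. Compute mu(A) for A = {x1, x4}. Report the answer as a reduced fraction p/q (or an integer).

By the defining property of the Radon-Nikodym derivative, for every measurable set A,
  mu(A) = integral_A f dnu.
Since nu is a discrete measure concentrated on the atoms of X, the integral over A reduces to the sum
  mu(A) = sum_{x in A} f(x) * nu({x}).
Computing each term:
  x1: f(x1) * nu(x1) = 7/2 * 2 = 7.
  x4: f(x4) * nu(x4) = 1 * 5/2 = 5/2.
Summing: mu(A) = 7 + 5/2 = 19/2.

19/2


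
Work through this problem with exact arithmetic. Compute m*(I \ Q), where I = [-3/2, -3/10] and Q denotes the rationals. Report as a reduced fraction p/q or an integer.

The interval I = [-3/2, -3/10] has m(I) = -3/10 - (-3/2) = 6/5 (endpoints are measure-zero, so open/closed/half-open agree). Write I = (I cap Q) u (I \ Q). The rationals in I are countable, so m*(I cap Q) = 0 (cover each rational by intervals whose total length is arbitrarily small). By countable subadditivity m*(I) <= m*(I cap Q) + m*(I \ Q), hence m*(I \ Q) >= m(I) = 6/5. The reverse inequality m*(I \ Q) <= m*(I) = 6/5 is trivial since (I \ Q) is a subset of I. Therefore m*(I \ Q) = 6/5.

6/5


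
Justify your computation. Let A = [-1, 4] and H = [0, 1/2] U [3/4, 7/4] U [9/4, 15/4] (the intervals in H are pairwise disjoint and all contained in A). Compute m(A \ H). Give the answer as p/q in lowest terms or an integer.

The ambient interval has length m(A) = 4 - (-1) = 5.
Since the holes are disjoint and sit inside A, by finite additivity
  m(H) = sum_i (b_i - a_i), and m(A \ H) = m(A) - m(H).
Computing the hole measures:
  m(H_1) = 1/2 - 0 = 1/2.
  m(H_2) = 7/4 - 3/4 = 1.
  m(H_3) = 15/4 - 9/4 = 3/2.
Summed: m(H) = 1/2 + 1 + 3/2 = 3.
So m(A \ H) = 5 - 3 = 2.

2


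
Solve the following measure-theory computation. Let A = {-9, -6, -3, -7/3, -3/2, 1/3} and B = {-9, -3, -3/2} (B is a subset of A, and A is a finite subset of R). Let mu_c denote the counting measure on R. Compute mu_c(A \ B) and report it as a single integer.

Counting measure assigns mu_c(E) = |E| (number of elements) when E is finite. For B subset A, A \ B is the set of elements of A not in B, so |A \ B| = |A| - |B|.
|A| = 6, |B| = 3, so mu_c(A \ B) = 6 - 3 = 3.

3


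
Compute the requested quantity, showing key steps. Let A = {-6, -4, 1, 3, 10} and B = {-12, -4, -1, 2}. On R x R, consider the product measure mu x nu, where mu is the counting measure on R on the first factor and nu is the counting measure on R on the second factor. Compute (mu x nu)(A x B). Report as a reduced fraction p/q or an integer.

For a measurable rectangle A x B, the product measure satisfies
  (mu x nu)(A x B) = mu(A) * nu(B).
  mu(A) = 5.
  nu(B) = 4.
  (mu x nu)(A x B) = 5 * 4 = 20.

20


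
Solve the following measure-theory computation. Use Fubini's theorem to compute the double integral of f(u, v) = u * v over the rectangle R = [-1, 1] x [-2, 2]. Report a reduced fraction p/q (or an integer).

f(u, v) is a tensor product of a function of u and a function of v, and both factors are bounded continuous (hence Lebesgue integrable) on the rectangle, so Fubini's theorem applies:
  integral_R f d(m x m) = (integral_a1^b1 u du) * (integral_a2^b2 v dv).
Inner integral in u: integral_{-1}^{1} u du = (1^2 - (-1)^2)/2
  = 0.
Inner integral in v: integral_{-2}^{2} v dv = (2^2 - (-2)^2)/2
  = 0.
Product: (0) * (0) = 0.

0


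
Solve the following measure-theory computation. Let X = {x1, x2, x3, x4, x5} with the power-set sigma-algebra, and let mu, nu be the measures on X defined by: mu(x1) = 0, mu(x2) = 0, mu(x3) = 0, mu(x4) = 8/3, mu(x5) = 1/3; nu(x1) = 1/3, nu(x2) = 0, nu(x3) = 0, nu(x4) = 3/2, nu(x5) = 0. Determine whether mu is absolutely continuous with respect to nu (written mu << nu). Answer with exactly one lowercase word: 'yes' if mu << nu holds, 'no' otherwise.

mu << nu means: every nu-null measurable set is also mu-null; equivalently, for every atom x, if nu({x}) = 0 then mu({x}) = 0.
Checking each atom:
  x1: nu = 1/3 > 0 -> no constraint.
  x2: nu = 0, mu = 0 -> consistent with mu << nu.
  x3: nu = 0, mu = 0 -> consistent with mu << nu.
  x4: nu = 3/2 > 0 -> no constraint.
  x5: nu = 0, mu = 1/3 > 0 -> violates mu << nu.
The atom(s) x5 violate the condition (nu = 0 but mu > 0). Therefore mu is NOT absolutely continuous w.r.t. nu.

no


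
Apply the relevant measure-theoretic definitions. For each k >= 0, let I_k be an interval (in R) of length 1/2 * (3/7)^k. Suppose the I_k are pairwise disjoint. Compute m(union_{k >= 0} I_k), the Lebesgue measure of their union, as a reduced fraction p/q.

By countable additivity of the Lebesgue measure on pairwise disjoint measurable sets,
  m(union_{k >= 0} I_k) = sum_{k >= 0} m(I_k) = sum_{k >= 0} a * r^k,
  with a = 1/2 and r = 3/7.
Since 0 < r = 3/7 < 1, the geometric series converges:
  sum_{k >= 0} a * r^k = a / (1 - r).
  = 1/2 / (1 - 3/7)
  = 1/2 / (4/7)
  = 7/8.

7/8


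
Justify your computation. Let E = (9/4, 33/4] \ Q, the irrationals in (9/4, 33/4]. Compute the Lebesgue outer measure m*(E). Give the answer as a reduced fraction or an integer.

The interval I = (9/4, 33/4] has m(I) = 33/4 - 9/4 = 6 (endpoints are measure-zero, so open/closed/half-open agree). Write I = (I cap Q) u (I \ Q). The rationals in I are countable, so m*(I cap Q) = 0 (cover each rational by intervals whose total length is arbitrarily small). By countable subadditivity m*(I) <= m*(I cap Q) + m*(I \ Q), hence m*(I \ Q) >= m(I) = 6. The reverse inequality m*(I \ Q) <= m*(I) = 6 is trivial since (I \ Q) is a subset of I. Therefore m*(I \ Q) = 6.

6


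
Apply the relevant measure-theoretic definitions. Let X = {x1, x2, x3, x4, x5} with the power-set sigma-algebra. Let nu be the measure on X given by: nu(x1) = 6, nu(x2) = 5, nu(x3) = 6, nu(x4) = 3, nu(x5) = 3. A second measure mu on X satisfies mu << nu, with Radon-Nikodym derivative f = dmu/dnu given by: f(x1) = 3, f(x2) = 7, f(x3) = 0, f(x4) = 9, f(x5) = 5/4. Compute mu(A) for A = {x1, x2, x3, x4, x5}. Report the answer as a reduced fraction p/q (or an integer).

By the defining property of the Radon-Nikodym derivative, for every measurable set A,
  mu(A) = integral_A f dnu.
Since nu is a discrete measure concentrated on the atoms of X, the integral over A reduces to the sum
  mu(A) = sum_{x in A} f(x) * nu({x}).
Computing each term:
  x1: f(x1) * nu(x1) = 3 * 6 = 18.
  x2: f(x2) * nu(x2) = 7 * 5 = 35.
  x3: f(x3) * nu(x3) = 0 * 6 = 0.
  x4: f(x4) * nu(x4) = 9 * 3 = 27.
  x5: f(x5) * nu(x5) = 5/4 * 3 = 15/4.
Summing: mu(A) = 18 + 35 + 0 + 27 + 15/4 = 335/4.

335/4


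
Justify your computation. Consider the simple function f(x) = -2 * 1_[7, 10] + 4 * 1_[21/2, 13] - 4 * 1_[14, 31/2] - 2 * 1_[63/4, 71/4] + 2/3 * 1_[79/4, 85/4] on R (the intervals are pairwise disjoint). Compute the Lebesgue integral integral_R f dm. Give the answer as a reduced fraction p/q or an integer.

For a simple function f = sum_i c_i * 1_{A_i} with disjoint A_i,
  integral f dm = sum_i c_i * m(A_i).
Lengths of the A_i:
  m(A_1) = 10 - 7 = 3.
  m(A_2) = 13 - 21/2 = 5/2.
  m(A_3) = 31/2 - 14 = 3/2.
  m(A_4) = 71/4 - 63/4 = 2.
  m(A_5) = 85/4 - 79/4 = 3/2.
Contributions c_i * m(A_i):
  (-2) * (3) = -6.
  (4) * (5/2) = 10.
  (-4) * (3/2) = -6.
  (-2) * (2) = -4.
  (2/3) * (3/2) = 1.
Total: -6 + 10 - 6 - 4 + 1 = -5.

-5


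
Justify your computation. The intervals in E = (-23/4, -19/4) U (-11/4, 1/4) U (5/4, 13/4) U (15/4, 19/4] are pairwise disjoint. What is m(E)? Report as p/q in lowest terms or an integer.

For pairwise disjoint intervals, m(union_i I_i) = sum_i m(I_i),
and m is invariant under swapping open/closed endpoints (single points have measure 0).
So m(E) = sum_i (b_i - a_i).
  I_1 has length -19/4 - (-23/4) = 1.
  I_2 has length 1/4 - (-11/4) = 3.
  I_3 has length 13/4 - 5/4 = 2.
  I_4 has length 19/4 - 15/4 = 1.
Summing:
  m(E) = 1 + 3 + 2 + 1 = 7.

7


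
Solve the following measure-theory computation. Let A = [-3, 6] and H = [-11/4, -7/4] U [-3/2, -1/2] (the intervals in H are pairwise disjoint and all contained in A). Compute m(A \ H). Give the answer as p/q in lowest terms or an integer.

The ambient interval has length m(A) = 6 - (-3) = 9.
Since the holes are disjoint and sit inside A, by finite additivity
  m(H) = sum_i (b_i - a_i), and m(A \ H) = m(A) - m(H).
Computing the hole measures:
  m(H_1) = -7/4 - (-11/4) = 1.
  m(H_2) = -1/2 - (-3/2) = 1.
Summed: m(H) = 1 + 1 = 2.
So m(A \ H) = 9 - 2 = 7.

7


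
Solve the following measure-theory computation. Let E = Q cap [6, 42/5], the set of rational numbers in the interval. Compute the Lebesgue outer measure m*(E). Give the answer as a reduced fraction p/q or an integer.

The set Q cap [6, 42/5] is countable (a subset of the countable set Q). Lebesgue outer measure of any countable set is 0: each singleton {q} has m*({q}) = 0, and by countable subadditivity m*(union_k {q_k}) <= sum_k m*({q_k}) = sum_k 0 = 0. The reverse inequality m*(E) >= 0 is automatic. So m*(Q cap [6, 42/5]) = 0.

0


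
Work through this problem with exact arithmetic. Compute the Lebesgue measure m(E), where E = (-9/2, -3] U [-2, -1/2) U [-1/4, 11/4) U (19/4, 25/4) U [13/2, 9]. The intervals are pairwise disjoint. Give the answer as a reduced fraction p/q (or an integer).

For pairwise disjoint intervals, m(union_i I_i) = sum_i m(I_i),
and m is invariant under swapping open/closed endpoints (single points have measure 0).
So m(E) = sum_i (b_i - a_i).
  I_1 has length -3 - (-9/2) = 3/2.
  I_2 has length -1/2 - (-2) = 3/2.
  I_3 has length 11/4 - (-1/4) = 3.
  I_4 has length 25/4 - 19/4 = 3/2.
  I_5 has length 9 - 13/2 = 5/2.
Summing:
  m(E) = 3/2 + 3/2 + 3 + 3/2 + 5/2 = 10.

10


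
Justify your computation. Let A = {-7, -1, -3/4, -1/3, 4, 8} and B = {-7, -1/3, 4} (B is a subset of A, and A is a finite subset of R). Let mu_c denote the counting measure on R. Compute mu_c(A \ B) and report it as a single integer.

Counting measure assigns mu_c(E) = |E| (number of elements) when E is finite. For B subset A, A \ B is the set of elements of A not in B, so |A \ B| = |A| - |B|.
|A| = 6, |B| = 3, so mu_c(A \ B) = 6 - 3 = 3.

3


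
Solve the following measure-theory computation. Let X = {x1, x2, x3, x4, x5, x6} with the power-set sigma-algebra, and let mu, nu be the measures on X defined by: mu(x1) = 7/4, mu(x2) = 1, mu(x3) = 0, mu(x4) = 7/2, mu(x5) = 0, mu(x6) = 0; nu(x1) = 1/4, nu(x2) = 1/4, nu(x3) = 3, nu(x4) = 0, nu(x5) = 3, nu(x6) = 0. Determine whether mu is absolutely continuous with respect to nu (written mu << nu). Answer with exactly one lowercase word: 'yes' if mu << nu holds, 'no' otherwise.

mu << nu means: every nu-null measurable set is also mu-null; equivalently, for every atom x, if nu({x}) = 0 then mu({x}) = 0.
Checking each atom:
  x1: nu = 1/4 > 0 -> no constraint.
  x2: nu = 1/4 > 0 -> no constraint.
  x3: nu = 3 > 0 -> no constraint.
  x4: nu = 0, mu = 7/2 > 0 -> violates mu << nu.
  x5: nu = 3 > 0 -> no constraint.
  x6: nu = 0, mu = 0 -> consistent with mu << nu.
The atom(s) x4 violate the condition (nu = 0 but mu > 0). Therefore mu is NOT absolutely continuous w.r.t. nu.

no


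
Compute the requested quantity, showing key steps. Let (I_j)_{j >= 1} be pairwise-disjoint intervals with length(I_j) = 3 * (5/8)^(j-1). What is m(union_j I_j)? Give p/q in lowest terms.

By countable additivity of the Lebesgue measure on pairwise disjoint measurable sets,
  m(union_{j >= 1} I_j) = sum_{j >= 1} m(I_j) = sum_{j >= 1} a * r^(j-1),
  with a = 3 and r = 5/8.
Since 0 < r = 5/8 < 1, the geometric series converges:
  sum_{j >= 1} a * r^(j-1) = a / (1 - r).
  = 3 / (1 - 5/8)
  = 3 / (3/8)
  = 8.

8


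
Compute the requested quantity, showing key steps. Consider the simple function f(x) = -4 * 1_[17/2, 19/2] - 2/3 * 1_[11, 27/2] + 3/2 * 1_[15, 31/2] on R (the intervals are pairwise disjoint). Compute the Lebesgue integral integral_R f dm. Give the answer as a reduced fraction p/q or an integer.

For a simple function f = sum_i c_i * 1_{A_i} with disjoint A_i,
  integral f dm = sum_i c_i * m(A_i).
Lengths of the A_i:
  m(A_1) = 19/2 - 17/2 = 1.
  m(A_2) = 27/2 - 11 = 5/2.
  m(A_3) = 31/2 - 15 = 1/2.
Contributions c_i * m(A_i):
  (-4) * (1) = -4.
  (-2/3) * (5/2) = -5/3.
  (3/2) * (1/2) = 3/4.
Total: -4 - 5/3 + 3/4 = -59/12.

-59/12


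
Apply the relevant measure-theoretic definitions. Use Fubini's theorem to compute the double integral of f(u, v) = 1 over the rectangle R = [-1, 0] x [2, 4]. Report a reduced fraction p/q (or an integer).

f(u, v) is a tensor product of a function of u and a function of v, and both factors are bounded continuous (hence Lebesgue integrable) on the rectangle, so Fubini's theorem applies:
  integral_R f d(m x m) = (integral_a1^b1 1 du) * (integral_a2^b2 1 dv).
Inner integral in u: integral_{-1}^{0} 1 du = (0^1 - (-1)^1)/1
  = 1.
Inner integral in v: integral_{2}^{4} 1 dv = (4^1 - 2^1)/1
  = 2.
Product: (1) * (2) = 2.

2


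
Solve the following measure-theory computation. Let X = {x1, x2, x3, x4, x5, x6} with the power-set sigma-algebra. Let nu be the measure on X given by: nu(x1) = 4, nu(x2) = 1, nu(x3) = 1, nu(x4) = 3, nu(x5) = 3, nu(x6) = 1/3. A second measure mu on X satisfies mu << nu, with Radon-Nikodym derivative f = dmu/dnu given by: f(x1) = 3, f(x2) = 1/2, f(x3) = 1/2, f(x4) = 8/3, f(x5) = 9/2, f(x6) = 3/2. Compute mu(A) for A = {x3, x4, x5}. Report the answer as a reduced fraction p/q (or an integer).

By the defining property of the Radon-Nikodym derivative, for every measurable set A,
  mu(A) = integral_A f dnu.
Since nu is a discrete measure concentrated on the atoms of X, the integral over A reduces to the sum
  mu(A) = sum_{x in A} f(x) * nu({x}).
Computing each term:
  x3: f(x3) * nu(x3) = 1/2 * 1 = 1/2.
  x4: f(x4) * nu(x4) = 8/3 * 3 = 8.
  x5: f(x5) * nu(x5) = 9/2 * 3 = 27/2.
Summing: mu(A) = 1/2 + 8 + 27/2 = 22.

22


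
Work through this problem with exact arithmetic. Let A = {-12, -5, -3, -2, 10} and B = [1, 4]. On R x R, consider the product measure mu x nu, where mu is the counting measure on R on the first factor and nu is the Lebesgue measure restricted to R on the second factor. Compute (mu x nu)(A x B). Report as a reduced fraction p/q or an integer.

For a measurable rectangle A x B, the product measure satisfies
  (mu x nu)(A x B) = mu(A) * nu(B).
  mu(A) = 5.
  nu(B) = 3.
  (mu x nu)(A x B) = 5 * 3 = 15.

15


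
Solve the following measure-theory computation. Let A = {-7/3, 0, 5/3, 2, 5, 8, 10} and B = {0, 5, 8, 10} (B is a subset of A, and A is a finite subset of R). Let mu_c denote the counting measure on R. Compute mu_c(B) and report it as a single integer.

Counting measure assigns mu_c(E) = |E| (number of elements) when E is finite.
B has 4 element(s), so mu_c(B) = 4.

4


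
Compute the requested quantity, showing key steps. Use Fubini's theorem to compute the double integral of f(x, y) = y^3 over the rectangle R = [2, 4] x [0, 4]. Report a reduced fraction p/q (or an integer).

f(x, y) is a tensor product of a function of x and a function of y, and both factors are bounded continuous (hence Lebesgue integrable) on the rectangle, so Fubini's theorem applies:
  integral_R f d(m x m) = (integral_a1^b1 1 dx) * (integral_a2^b2 y^3 dy).
Inner integral in x: integral_{2}^{4} 1 dx = (4^1 - 2^1)/1
  = 2.
Inner integral in y: integral_{0}^{4} y^3 dy = (4^4 - 0^4)/4
  = 64.
Product: (2) * (64) = 128.

128


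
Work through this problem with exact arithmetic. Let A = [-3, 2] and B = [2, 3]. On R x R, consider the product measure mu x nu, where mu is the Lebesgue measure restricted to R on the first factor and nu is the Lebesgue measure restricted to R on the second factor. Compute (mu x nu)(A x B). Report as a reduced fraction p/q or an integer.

For a measurable rectangle A x B, the product measure satisfies
  (mu x nu)(A x B) = mu(A) * nu(B).
  mu(A) = 5.
  nu(B) = 1.
  (mu x nu)(A x B) = 5 * 1 = 5.

5


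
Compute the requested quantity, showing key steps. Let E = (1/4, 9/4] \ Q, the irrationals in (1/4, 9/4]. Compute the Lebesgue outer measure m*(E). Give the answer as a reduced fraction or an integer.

The interval I = (1/4, 9/4] has m(I) = 9/4 - 1/4 = 2 (endpoints are measure-zero, so open/closed/half-open agree). Write I = (I cap Q) u (I \ Q). The rationals in I are countable, so m*(I cap Q) = 0 (cover each rational by intervals whose total length is arbitrarily small). By countable subadditivity m*(I) <= m*(I cap Q) + m*(I \ Q), hence m*(I \ Q) >= m(I) = 2. The reverse inequality m*(I \ Q) <= m*(I) = 2 is trivial since (I \ Q) is a subset of I. Therefore m*(I \ Q) = 2.

2


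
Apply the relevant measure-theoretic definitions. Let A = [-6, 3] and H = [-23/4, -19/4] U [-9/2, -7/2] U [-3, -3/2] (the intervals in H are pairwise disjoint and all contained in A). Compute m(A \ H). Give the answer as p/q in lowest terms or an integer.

The ambient interval has length m(A) = 3 - (-6) = 9.
Since the holes are disjoint and sit inside A, by finite additivity
  m(H) = sum_i (b_i - a_i), and m(A \ H) = m(A) - m(H).
Computing the hole measures:
  m(H_1) = -19/4 - (-23/4) = 1.
  m(H_2) = -7/2 - (-9/2) = 1.
  m(H_3) = -3/2 - (-3) = 3/2.
Summed: m(H) = 1 + 1 + 3/2 = 7/2.
So m(A \ H) = 9 - 7/2 = 11/2.

11/2


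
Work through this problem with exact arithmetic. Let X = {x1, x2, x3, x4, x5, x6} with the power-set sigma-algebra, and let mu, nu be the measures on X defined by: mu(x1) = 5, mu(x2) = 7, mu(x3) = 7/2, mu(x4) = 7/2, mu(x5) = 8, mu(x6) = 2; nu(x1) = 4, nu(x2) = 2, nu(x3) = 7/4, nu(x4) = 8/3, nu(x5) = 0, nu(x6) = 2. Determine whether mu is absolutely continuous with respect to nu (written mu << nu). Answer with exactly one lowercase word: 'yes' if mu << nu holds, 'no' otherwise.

mu << nu means: every nu-null measurable set is also mu-null; equivalently, for every atom x, if nu({x}) = 0 then mu({x}) = 0.
Checking each atom:
  x1: nu = 4 > 0 -> no constraint.
  x2: nu = 2 > 0 -> no constraint.
  x3: nu = 7/4 > 0 -> no constraint.
  x4: nu = 8/3 > 0 -> no constraint.
  x5: nu = 0, mu = 8 > 0 -> violates mu << nu.
  x6: nu = 2 > 0 -> no constraint.
The atom(s) x5 violate the condition (nu = 0 but mu > 0). Therefore mu is NOT absolutely continuous w.r.t. nu.

no


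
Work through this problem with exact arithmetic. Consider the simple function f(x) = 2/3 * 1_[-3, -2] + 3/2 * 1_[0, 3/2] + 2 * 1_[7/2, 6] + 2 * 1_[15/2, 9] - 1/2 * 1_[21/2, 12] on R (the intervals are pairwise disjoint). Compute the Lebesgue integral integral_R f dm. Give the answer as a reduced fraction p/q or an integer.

For a simple function f = sum_i c_i * 1_{A_i} with disjoint A_i,
  integral f dm = sum_i c_i * m(A_i).
Lengths of the A_i:
  m(A_1) = -2 - (-3) = 1.
  m(A_2) = 3/2 - 0 = 3/2.
  m(A_3) = 6 - 7/2 = 5/2.
  m(A_4) = 9 - 15/2 = 3/2.
  m(A_5) = 12 - 21/2 = 3/2.
Contributions c_i * m(A_i):
  (2/3) * (1) = 2/3.
  (3/2) * (3/2) = 9/4.
  (2) * (5/2) = 5.
  (2) * (3/2) = 3.
  (-1/2) * (3/2) = -3/4.
Total: 2/3 + 9/4 + 5 + 3 - 3/4 = 61/6.

61/6


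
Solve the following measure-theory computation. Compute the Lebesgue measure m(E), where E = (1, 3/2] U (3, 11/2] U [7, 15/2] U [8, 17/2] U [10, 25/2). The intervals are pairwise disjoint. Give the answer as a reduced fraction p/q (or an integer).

For pairwise disjoint intervals, m(union_i I_i) = sum_i m(I_i),
and m is invariant under swapping open/closed endpoints (single points have measure 0).
So m(E) = sum_i (b_i - a_i).
  I_1 has length 3/2 - 1 = 1/2.
  I_2 has length 11/2 - 3 = 5/2.
  I_3 has length 15/2 - 7 = 1/2.
  I_4 has length 17/2 - 8 = 1/2.
  I_5 has length 25/2 - 10 = 5/2.
Summing:
  m(E) = 1/2 + 5/2 + 1/2 + 1/2 + 5/2 = 13/2.

13/2
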